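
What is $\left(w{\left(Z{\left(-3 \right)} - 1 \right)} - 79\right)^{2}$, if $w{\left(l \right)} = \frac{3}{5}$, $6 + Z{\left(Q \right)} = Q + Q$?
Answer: $\frac{153664}{25} \approx 6146.6$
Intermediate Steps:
$Z{\left(Q \right)} = -6 + 2 Q$ ($Z{\left(Q \right)} = -6 + \left(Q + Q\right) = -6 + 2 Q$)
$w{\left(l \right)} = \frac{3}{5}$ ($w{\left(l \right)} = 3 \cdot \frac{1}{5} = \frac{3}{5}$)
$\left(w{\left(Z{\left(-3 \right)} - 1 \right)} - 79\right)^{2} = \left(\frac{3}{5} - 79\right)^{2} = \left(- \frac{392}{5}\right)^{2} = \frac{153664}{25}$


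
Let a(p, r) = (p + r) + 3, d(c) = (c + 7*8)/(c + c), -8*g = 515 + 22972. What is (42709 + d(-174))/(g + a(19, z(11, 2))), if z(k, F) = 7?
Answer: -5945140/404637 ≈ -14.693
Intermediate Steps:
g = -23487/8 (g = -(515 + 22972)/8 = -⅛*23487 = -23487/8 ≈ -2935.9)
d(c) = (56 + c)/(2*c) (d(c) = (c + 56)/((2*c)) = (56 + c)*(1/(2*c)) = (56 + c)/(2*c))
a(p, r) = 3 + p + r
(42709 + d(-174))/(g + a(19, z(11, 2))) = (42709 + (½)*(56 - 174)/(-174))/(-23487/8 + (3 + 19 + 7)) = (42709 + (½)*(-1/174)*(-118))/(-23487/8 + 29) = (42709 + 59/174)/(-23255/8) = (7431425/174)*(-8/23255) = -5945140/404637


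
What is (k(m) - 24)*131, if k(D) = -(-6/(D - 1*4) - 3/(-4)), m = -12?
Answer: -26331/8 ≈ -3291.4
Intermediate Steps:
k(D) = -¾ + 6/(-4 + D) (k(D) = -(-6/(D - 4) - 3*(-¼)) = -(-6/(-4 + D) + ¾) = -(¾ - 6/(-4 + D)) = -¾ + 6/(-4 + D))
(k(m) - 24)*131 = (3*(12 - 1*(-12))/(4*(-4 - 12)) - 24)*131 = ((¾)*(12 + 12)/(-16) - 24)*131 = ((¾)*(-1/16)*24 - 24)*131 = (-9/8 - 24)*131 = -201/8*131 = -26331/8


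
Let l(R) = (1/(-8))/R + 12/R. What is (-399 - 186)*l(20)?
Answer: -11115/32 ≈ -347.34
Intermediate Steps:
l(R) = 95/(8*R) (l(R) = (1*(-1/8))/R + 12/R = -1/(8*R) + 12/R = 95/(8*R))
(-399 - 186)*l(20) = (-399 - 186)*((95/8)/20) = -55575/(8*20) = -585*19/32 = -11115/32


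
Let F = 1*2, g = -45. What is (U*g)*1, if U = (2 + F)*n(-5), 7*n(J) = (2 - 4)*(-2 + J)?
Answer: -360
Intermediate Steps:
n(J) = 4/7 - 2*J/7 (n(J) = ((2 - 4)*(-2 + J))/7 = (-2*(-2 + J))/7 = (4 - 2*J)/7 = 4/7 - 2*J/7)
F = 2
U = 8 (U = (2 + 2)*(4/7 - 2/7*(-5)) = 4*(4/7 + 10/7) = 4*2 = 8)
(U*g)*1 = (8*(-45))*1 = -360*1 = -360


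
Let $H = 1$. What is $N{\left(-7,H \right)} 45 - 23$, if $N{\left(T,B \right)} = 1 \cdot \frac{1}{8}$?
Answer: $- \frac{139}{8} \approx -17.375$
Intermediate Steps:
$N{\left(T,B \right)} = \frac{1}{8}$ ($N{\left(T,B \right)} = 1 \cdot \frac{1}{8} = \frac{1}{8}$)
$N{\left(-7,H \right)} 45 - 23 = \frac{1}{8} \cdot 45 - 23 = \frac{45}{8} - 23 = - \frac{139}{8}$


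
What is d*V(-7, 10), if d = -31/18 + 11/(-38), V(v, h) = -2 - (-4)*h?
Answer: -688/9 ≈ -76.444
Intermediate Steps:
V(v, h) = -2 + 4*h
d = -344/171 (d = -31*1/18 + 11*(-1/38) = -31/18 - 11/38 = -344/171 ≈ -2.0117)
d*V(-7, 10) = -344*(-2 + 4*10)/171 = -344*(-2 + 40)/171 = -344/171*38 = -688/9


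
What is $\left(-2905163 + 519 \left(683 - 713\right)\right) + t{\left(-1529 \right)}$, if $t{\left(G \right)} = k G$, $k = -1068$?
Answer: $-1287761$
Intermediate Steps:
$t{\left(G \right)} = - 1068 G$
$\left(-2905163 + 519 \left(683 - 713\right)\right) + t{\left(-1529 \right)} = \left(-2905163 + 519 \left(683 - 713\right)\right) - -1632972 = \left(-2905163 + 519 \left(-30\right)\right) + 1632972 = \left(-2905163 - 15570\right) + 1632972 = -2920733 + 1632972 = -1287761$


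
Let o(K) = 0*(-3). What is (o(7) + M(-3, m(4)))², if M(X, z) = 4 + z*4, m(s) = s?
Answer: 400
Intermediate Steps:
o(K) = 0
M(X, z) = 4 + 4*z
(o(7) + M(-3, m(4)))² = (0 + (4 + 4*4))² = (0 + (4 + 16))² = (0 + 20)² = 20² = 400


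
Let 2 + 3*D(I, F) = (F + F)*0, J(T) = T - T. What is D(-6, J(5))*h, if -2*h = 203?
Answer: 203/3 ≈ 67.667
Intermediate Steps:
h = -203/2 (h = -½*203 = -203/2 ≈ -101.50)
J(T) = 0
D(I, F) = -⅔ (D(I, F) = -⅔ + ((F + F)*0)/3 = -⅔ + ((2*F)*0)/3 = -⅔ + (⅓)*0 = -⅔ + 0 = -⅔)
D(-6, J(5))*h = -⅔*(-203/2) = 203/3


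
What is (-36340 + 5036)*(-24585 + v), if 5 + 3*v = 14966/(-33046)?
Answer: 2934735462904/3813 ≈ 7.6967e+8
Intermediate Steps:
v = -90098/49569 (v = -5/3 + (14966/(-33046))/3 = -5/3 + (14966*(-1/33046))/3 = -5/3 + (⅓)*(-7483/16523) = -5/3 - 7483/49569 = -90098/49569 ≈ -1.8176)
(-36340 + 5036)*(-24585 + v) = (-36340 + 5036)*(-24585 - 90098/49569) = -31304*(-1218743963/49569) = 2934735462904/3813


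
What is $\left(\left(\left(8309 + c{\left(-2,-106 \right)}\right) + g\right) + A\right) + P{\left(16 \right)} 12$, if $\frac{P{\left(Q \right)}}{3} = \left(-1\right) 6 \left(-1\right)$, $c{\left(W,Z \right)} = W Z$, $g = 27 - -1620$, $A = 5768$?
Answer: $16152$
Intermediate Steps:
$g = 1647$ ($g = 27 + 1620 = 1647$)
$P{\left(Q \right)} = 18$ ($P{\left(Q \right)} = 3 \left(-1\right) 6 \left(-1\right) = 3 \left(\left(-6\right) \left(-1\right)\right) = 3 \cdot 6 = 18$)
$\left(\left(\left(8309 + c{\left(-2,-106 \right)}\right) + g\right) + A\right) + P{\left(16 \right)} 12 = \left(\left(\left(8309 - -212\right) + 1647\right) + 5768\right) + 18 \cdot 12 = \left(\left(\left(8309 + 212\right) + 1647\right) + 5768\right) + 216 = \left(\left(8521 + 1647\right) + 5768\right) + 216 = \left(10168 + 5768\right) + 216 = 15936 + 216 = 16152$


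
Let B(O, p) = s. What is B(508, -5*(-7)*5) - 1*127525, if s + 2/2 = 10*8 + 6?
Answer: -127440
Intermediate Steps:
s = 85 (s = -1 + (10*8 + 6) = -1 + (80 + 6) = -1 + 86 = 85)
B(O, p) = 85
B(508, -5*(-7)*5) - 1*127525 = 85 - 1*127525 = 85 - 127525 = -127440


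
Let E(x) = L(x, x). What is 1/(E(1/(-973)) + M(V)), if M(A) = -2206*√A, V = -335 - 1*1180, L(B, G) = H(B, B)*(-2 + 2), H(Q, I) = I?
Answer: I*√1515/3342090 ≈ 1.1646e-5*I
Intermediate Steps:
L(B, G) = 0 (L(B, G) = B*(-2 + 2) = B*0 = 0)
E(x) = 0
V = -1515 (V = -335 - 1180 = -1515)
1/(E(1/(-973)) + M(V)) = 1/(0 - 2206*I*√1515) = 1/(-2206*I*√1515) = I*√1515/3342090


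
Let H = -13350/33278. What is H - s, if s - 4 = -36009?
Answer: 599080520/16639 ≈ 36005.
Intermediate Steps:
s = -36005 (s = 4 - 36009 = -36005)
H = -6675/16639 (H = -13350*1/33278 = -6675/16639 ≈ -0.40117)
H - s = -6675/16639 - 1*(-36005) = -6675/16639 + 36005 = 599080520/16639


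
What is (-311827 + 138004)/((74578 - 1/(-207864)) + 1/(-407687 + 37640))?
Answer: -4456789829737128/1912166237675869 ≈ -2.3308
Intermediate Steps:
(-311827 + 138004)/((74578 - 1/(-207864)) + 1/(-407687 + 37640)) = -173823/((74578 - 1*(-1/207864)) + 1/(-370047)) = -173823/((74578 + 1/207864) - 1/370047) = -173823/(15502081393/207864 - 1/370047) = -173823/1912166237675869/25639816536 = -173823*25639816536/1912166237675869 = -4456789829737128/1912166237675869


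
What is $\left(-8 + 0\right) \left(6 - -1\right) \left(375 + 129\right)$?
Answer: $-28224$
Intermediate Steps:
$\left(-8 + 0\right) \left(6 - -1\right) \left(375 + 129\right) = - 8 \left(6 + 1\right) 504 = \left(-8\right) 7 \cdot 504 = \left(-56\right) 504 = -28224$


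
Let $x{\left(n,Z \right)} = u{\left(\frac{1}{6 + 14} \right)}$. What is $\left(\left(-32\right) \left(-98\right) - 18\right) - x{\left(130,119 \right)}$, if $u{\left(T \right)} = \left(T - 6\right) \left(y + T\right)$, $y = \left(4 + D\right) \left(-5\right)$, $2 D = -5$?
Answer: $\frac{1229469}{400} \approx 3073.7$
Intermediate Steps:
$D = - \frac{5}{2}$ ($D = \frac{1}{2} \left(-5\right) = - \frac{5}{2} \approx -2.5$)
$y = - \frac{15}{2}$ ($y = \left(4 - \frac{5}{2}\right) \left(-5\right) = \frac{3}{2} \left(-5\right) = - \frac{15}{2} \approx -7.5$)
$u{\left(T \right)} = \left(-6 + T\right) \left(- \frac{15}{2} + T\right)$ ($u{\left(T \right)} = \left(T - 6\right) \left(- \frac{15}{2} + T\right) = \left(-6 + T\right) \left(- \frac{15}{2} + T\right)$)
$x{\left(n,Z \right)} = \frac{17731}{400}$ ($x{\left(n,Z \right)} = 45 + \left(\frac{1}{6 + 14}\right)^{2} - \frac{27}{2 \left(6 + 14\right)} = 45 + \left(\frac{1}{20}\right)^{2} - \frac{27}{2 \cdot 20} = 45 + \left(\frac{1}{20}\right)^{2} - \frac{27}{40} = 45 + \frac{1}{400} - \frac{27}{40} = \frac{17731}{400}$)
$\left(\left(-32\right) \left(-98\right) - 18\right) - x{\left(130,119 \right)} = \left(\left(-32\right) \left(-98\right) - 18\right) - \frac{17731}{400} = \left(3136 - 18\right) - \frac{17731}{400} = 3118 - \frac{17731}{400} = \frac{1229469}{400}$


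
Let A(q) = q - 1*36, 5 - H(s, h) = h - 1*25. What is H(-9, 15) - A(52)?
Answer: -1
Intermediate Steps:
H(s, h) = 30 - h (H(s, h) = 5 - (h - 1*25) = 5 - (h - 25) = 5 - (-25 + h) = 5 + (25 - h) = 30 - h)
A(q) = -36 + q (A(q) = q - 36 = -36 + q)
H(-9, 15) - A(52) = (30 - 1*15) - (-36 + 52) = (30 - 15) - 1*16 = 15 - 16 = -1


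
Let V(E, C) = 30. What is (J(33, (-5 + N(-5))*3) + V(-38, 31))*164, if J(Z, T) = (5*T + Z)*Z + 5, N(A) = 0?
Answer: -221564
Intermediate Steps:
J(Z, T) = 5 + Z*(Z + 5*T) (J(Z, T) = (Z + 5*T)*Z + 5 = Z*(Z + 5*T) + 5 = 5 + Z*(Z + 5*T))
(J(33, (-5 + N(-5))*3) + V(-38, 31))*164 = ((5 + 33**2 + 5*((-5 + 0)*3)*33) + 30)*164 = ((5 + 1089 + 5*(-5*3)*33) + 30)*164 = ((5 + 1089 + 5*(-15)*33) + 30)*164 = ((5 + 1089 - 2475) + 30)*164 = (-1381 + 30)*164 = -1351*164 = -221564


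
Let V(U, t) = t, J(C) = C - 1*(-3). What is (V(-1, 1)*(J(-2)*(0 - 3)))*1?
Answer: -3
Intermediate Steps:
J(C) = 3 + C (J(C) = C + 3 = 3 + C)
(V(-1, 1)*(J(-2)*(0 - 3)))*1 = (1*((3 - 2)*(0 - 3)))*1 = (1*(1*(-3)))*1 = (1*(-3))*1 = -3*1 = -3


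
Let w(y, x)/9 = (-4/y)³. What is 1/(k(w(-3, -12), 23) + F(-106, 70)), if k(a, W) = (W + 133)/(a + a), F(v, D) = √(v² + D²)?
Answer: -3744/16509575 + 2048*√4034/16509575 ≈ 0.0076521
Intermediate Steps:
F(v, D) = √(D² + v²)
w(y, x) = -576/y³ (w(y, x) = 9*(-4/y)³ = 9*(-64/y³) = -576/y³)
k(a, W) = (133 + W)/(2*a) (k(a, W) = (133 + W)/((2*a)) = (133 + W)*(1/(2*a)) = (133 + W)/(2*a))
1/(k(w(-3, -12), 23) + F(-106, 70)) = 1/((133 + 23)/(2*((-576/(-3)³))) + √(70² + (-106)²)) = 1/((½)*156/(-576*(-1/27)) + √(4900 + 11236)) = 1/((½)*156/(64/3) + √16136) = 1/((½)*(3/64)*156 + 2*√4034) = 1/(117/32 + 2*√4034)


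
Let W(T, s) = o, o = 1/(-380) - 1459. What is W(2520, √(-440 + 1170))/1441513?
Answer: -554421/547774940 ≈ -0.0010121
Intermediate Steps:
o = -554421/380 (o = -1/380 - 1459 = -554421/380 ≈ -1459.0)
W(T, s) = -554421/380
W(2520, √(-440 + 1170))/1441513 = -554421/380/1441513 = -554421/380*1/1441513 = -554421/547774940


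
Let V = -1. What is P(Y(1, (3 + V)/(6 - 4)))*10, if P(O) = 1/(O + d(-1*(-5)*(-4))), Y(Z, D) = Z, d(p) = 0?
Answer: 10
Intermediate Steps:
P(O) = 1/O (P(O) = 1/(O + 0) = 1/O)
P(Y(1, (3 + V)/(6 - 4)))*10 = 10/1 = 1*10 = 10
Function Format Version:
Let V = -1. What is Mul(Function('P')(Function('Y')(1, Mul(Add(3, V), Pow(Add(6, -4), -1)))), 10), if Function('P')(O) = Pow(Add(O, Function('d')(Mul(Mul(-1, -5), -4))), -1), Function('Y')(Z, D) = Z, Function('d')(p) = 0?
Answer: 10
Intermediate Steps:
Function('P')(O) = Pow(O, -1) (Function('P')(O) = Pow(Add(O, 0), -1) = Pow(O, -1))
Mul(Function('P')(Function('Y')(1, Mul(Add(3, V), Pow(Add(6, -4), -1)))), 10) = Mul(Pow(1, -1), 10) = Mul(1, 10) = 10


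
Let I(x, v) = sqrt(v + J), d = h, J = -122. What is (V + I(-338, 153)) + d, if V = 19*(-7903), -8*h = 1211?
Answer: -1202467/8 + sqrt(31) ≈ -1.5030e+5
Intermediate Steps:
h = -1211/8 (h = -1/8*1211 = -1211/8 ≈ -151.38)
d = -1211/8 ≈ -151.38
I(x, v) = sqrt(-122 + v) (I(x, v) = sqrt(v - 122) = sqrt(-122 + v))
V = -150157
(V + I(-338, 153)) + d = (-150157 + sqrt(-122 + 153)) - 1211/8 = (-150157 + sqrt(31)) - 1211/8 = -1202467/8 + sqrt(31)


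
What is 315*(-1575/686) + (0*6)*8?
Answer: -10125/14 ≈ -723.21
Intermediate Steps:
315*(-1575/686) + (0*6)*8 = 315*(-1575*1/686) + 0*8 = 315*(-225/98) + 0 = -10125/14 + 0 = -10125/14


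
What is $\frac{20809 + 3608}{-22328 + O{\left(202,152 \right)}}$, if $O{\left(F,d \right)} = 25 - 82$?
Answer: $- \frac{24417}{22385} \approx -1.0908$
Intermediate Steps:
$O{\left(F,d \right)} = -57$
$\frac{20809 + 3608}{-22328 + O{\left(202,152 \right)}} = \frac{20809 + 3608}{-22328 - 57} = \frac{24417}{-22385} = 24417 \left(- \frac{1}{22385}\right) = - \frac{24417}{22385}$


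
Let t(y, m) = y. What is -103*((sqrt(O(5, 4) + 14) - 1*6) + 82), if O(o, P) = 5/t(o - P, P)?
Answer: -7828 - 103*sqrt(19) ≈ -8277.0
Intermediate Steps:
O(o, P) = 5/(o - P)
-103*((sqrt(O(5, 4) + 14) - 1*6) + 82) = -103*((sqrt(5/(5 - 1*4) + 14) - 1*6) + 82) = -103*((sqrt(5/(5 - 4) + 14) - 6) + 82) = -103*((sqrt(5/1 + 14) - 6) + 82) = -103*((sqrt(5*1 + 14) - 6) + 82) = -103*((sqrt(5 + 14) - 6) + 82) = -103*((sqrt(19) - 6) + 82) = -103*((-6 + sqrt(19)) + 82) = -103*(76 + sqrt(19)) = -7828 - 103*sqrt(19)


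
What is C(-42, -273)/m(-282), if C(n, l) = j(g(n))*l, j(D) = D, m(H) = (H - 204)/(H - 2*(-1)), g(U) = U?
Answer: 178360/27 ≈ 6605.9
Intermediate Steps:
m(H) = (-204 + H)/(2 + H) (m(H) = (-204 + H)/(H + 2) = (-204 + H)/(2 + H))
C(n, l) = l*n (C(n, l) = n*l = l*n)
C(-42, -273)/m(-282) = (-273*(-42))/(((-204 - 282)/(2 - 282))) = 11466/((-486/(-280))) = 11466/((-1/280*(-486))) = 11466/(243/140) = 11466*(140/243) = 178360/27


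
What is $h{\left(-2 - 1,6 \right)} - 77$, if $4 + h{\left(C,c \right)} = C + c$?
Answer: $-78$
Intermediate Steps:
$h{\left(C,c \right)} = -4 + C + c$ ($h{\left(C,c \right)} = -4 + \left(C + c\right) = -4 + C + c$)
$h{\left(-2 - 1,6 \right)} - 77 = \left(-4 - 3 + 6\right) - 77 = -1 - 77 = -78$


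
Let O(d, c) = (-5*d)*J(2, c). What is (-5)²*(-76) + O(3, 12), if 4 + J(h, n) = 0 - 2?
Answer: -1810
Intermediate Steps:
J(h, n) = -6 (J(h, n) = -4 + (0 - 2) = -4 - 2 = -6)
O(d, c) = 30*d (O(d, c) = -5*d*(-6) = 30*d)
(-5)²*(-76) + O(3, 12) = (-5)²*(-76) + 30*3 = 25*(-76) + 90 = -1900 + 90 = -1810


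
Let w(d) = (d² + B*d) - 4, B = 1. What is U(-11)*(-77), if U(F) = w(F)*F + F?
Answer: 90629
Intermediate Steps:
w(d) = -4 + d + d² (w(d) = (d² + 1*d) - 4 = (d² + d) - 4 = (d + d²) - 4 = -4 + d + d²)
U(F) = F + F*(-4 + F + F²) (U(F) = (-4 + F + F²)*F + F = F*(-4 + F + F²) + F = F + F*(-4 + F + F²))
U(-11)*(-77) = -11*(-3 - 11 + (-11)²)*(-77) = -11*(-3 - 11 + 121)*(-77) = -11*107*(-77) = -1177*(-77) = 90629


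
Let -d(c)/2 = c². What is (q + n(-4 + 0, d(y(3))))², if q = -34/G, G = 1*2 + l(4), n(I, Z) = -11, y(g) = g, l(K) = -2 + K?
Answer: 1521/4 ≈ 380.25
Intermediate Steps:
d(c) = -2*c²
G = 4 (G = 1*2 + (-2 + 4) = 2 + 2 = 4)
q = -17/2 (q = -34/4 = -34*¼ = -17/2 ≈ -8.5000)
(q + n(-4 + 0, d(y(3))))² = (-17/2 - 11)² = (-39/2)² = 1521/4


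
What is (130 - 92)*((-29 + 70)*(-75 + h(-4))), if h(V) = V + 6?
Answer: -113734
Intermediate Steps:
h(V) = 6 + V
(130 - 92)*((-29 + 70)*(-75 + h(-4))) = (130 - 92)*((-29 + 70)*(-75 + (6 - 4))) = 38*(41*(-75 + 2)) = 38*(41*(-73)) = 38*(-2993) = -113734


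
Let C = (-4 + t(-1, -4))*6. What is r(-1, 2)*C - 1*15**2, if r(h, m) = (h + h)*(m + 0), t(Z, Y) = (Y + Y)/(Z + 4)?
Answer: -65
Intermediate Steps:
t(Z, Y) = 2*Y/(4 + Z) (t(Z, Y) = (2*Y)/(4 + Z) = 2*Y/(4 + Z))
r(h, m) = 2*h*m (r(h, m) = (2*h)*m = 2*h*m)
C = -40 (C = (-4 + 2*(-4)/(4 - 1))*6 = (-4 + 2*(-4)/3)*6 = (-4 + 2*(-4)*(1/3))*6 = (-4 - 8/3)*6 = -20/3*6 = -40)
r(-1, 2)*C - 1*15**2 = (2*(-1)*2)*(-40) - 1*15**2 = -4*(-40) - 1*225 = 160 - 225 = -65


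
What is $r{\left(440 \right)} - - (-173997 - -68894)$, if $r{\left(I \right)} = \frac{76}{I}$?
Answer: $- \frac{11561311}{110} \approx -1.051 \cdot 10^{5}$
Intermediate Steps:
$r{\left(440 \right)} - - (-173997 - -68894) = \frac{76}{440} - - (-173997 - -68894) = 76 \cdot \frac{1}{440} - - (-173997 + 68894) = \frac{19}{110} - \left(-1\right) \left(-105103\right) = \frac{19}{110} - 105103 = - \frac{11561311}{110}$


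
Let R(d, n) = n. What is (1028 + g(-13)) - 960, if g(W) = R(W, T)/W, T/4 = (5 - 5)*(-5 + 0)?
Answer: 68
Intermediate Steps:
T = 0 (T = 4*((5 - 5)*(-5 + 0)) = 4*(0*(-5)) = 4*0 = 0)
g(W) = 0 (g(W) = 0/W = 0)
(1028 + g(-13)) - 960 = (1028 + 0) - 960 = 1028 - 960 = 68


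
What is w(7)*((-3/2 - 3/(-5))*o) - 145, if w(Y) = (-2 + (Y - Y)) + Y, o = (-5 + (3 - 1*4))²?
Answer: -307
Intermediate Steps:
o = 36 (o = (-5 + (3 - 4))² = (-5 - 1)² = (-6)² = 36)
w(Y) = -2 + Y (w(Y) = (-2 + 0) + Y = -2 + Y)
w(7)*((-3/2 - 3/(-5))*o) - 145 = (-2 + 7)*((-3/2 - 3/(-5))*36) - 145 = 5*((-3*½ - 3*(-⅕))*36) - 145 = 5*((-3/2 + ⅗)*36) - 145 = 5*(-9/10*36) - 145 = 5*(-162/5) - 145 = -162 - 145 = -307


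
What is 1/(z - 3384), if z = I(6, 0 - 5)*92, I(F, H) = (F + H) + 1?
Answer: -1/3200 ≈ -0.00031250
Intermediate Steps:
I(F, H) = 1 + F + H
z = 184 (z = (1 + 6 + (0 - 5))*92 = (1 + 6 - 5)*92 = 2*92 = 184)
1/(z - 3384) = 1/(184 - 3384) = 1/(-3200) = -1/3200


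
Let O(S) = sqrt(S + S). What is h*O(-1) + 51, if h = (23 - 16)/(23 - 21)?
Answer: 51 + 7*I*sqrt(2)/2 ≈ 51.0 + 4.9497*I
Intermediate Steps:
O(S) = sqrt(2)*sqrt(S) (O(S) = sqrt(2*S) = sqrt(2)*sqrt(S))
h = 7/2 ≈ 3.5000
h*O(-1) + 51 = 7*(sqrt(2)*sqrt(-1))/2 + 51 = 7*(sqrt(2)*I)/2 + 51 = 7*(I*sqrt(2))/2 + 51 = 7*I*sqrt(2)/2 + 51 = 51 + 7*I*sqrt(2)/2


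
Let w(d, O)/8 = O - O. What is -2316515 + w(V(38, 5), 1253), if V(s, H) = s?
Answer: -2316515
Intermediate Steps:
w(d, O) = 0 (w(d, O) = 8*(O - O) = 8*0 = 0)
-2316515 + w(V(38, 5), 1253) = -2316515 + 0 = -2316515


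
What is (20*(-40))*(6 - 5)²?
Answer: -800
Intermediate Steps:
(20*(-40))*(6 - 5)² = -800*1² = -800*1 = -800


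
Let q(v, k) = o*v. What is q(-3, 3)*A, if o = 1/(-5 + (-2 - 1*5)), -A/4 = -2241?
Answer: 2241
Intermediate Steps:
A = 8964 (A = -4*(-2241) = 8964)
o = -1/12 (o = 1/(-5 + (-2 - 5)) = 1/(-5 - 7) = 1/(-12) = -1/12 ≈ -0.083333)
q(v, k) = -v/12
q(-3, 3)*A = -1/12*(-3)*8964 = (1/4)*8964 = 2241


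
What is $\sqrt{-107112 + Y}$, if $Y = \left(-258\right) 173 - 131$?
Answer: $i \sqrt{151877} \approx 389.71 i$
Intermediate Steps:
$Y = -44765$ ($Y = -44634 - 131 = -44765$)
$\sqrt{-107112 + Y} = \sqrt{-107112 - 44765} = \sqrt{-151877} = i \sqrt{151877}$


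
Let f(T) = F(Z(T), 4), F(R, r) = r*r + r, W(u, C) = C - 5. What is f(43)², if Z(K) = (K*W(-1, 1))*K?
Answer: 400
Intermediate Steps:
W(u, C) = -5 + C
Z(K) = -4*K² (Z(K) = (K*(-5 + 1))*K = (K*(-4))*K = (-4*K)*K = -4*K²)
F(R, r) = r + r² (F(R, r) = r² + r = r + r²)
f(T) = 20 (f(T) = 4*(1 + 4) = 4*5 = 20)
f(43)² = 20² = 400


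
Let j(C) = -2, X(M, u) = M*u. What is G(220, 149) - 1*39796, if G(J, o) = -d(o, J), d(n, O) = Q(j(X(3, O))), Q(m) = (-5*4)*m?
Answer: -39836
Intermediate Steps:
Q(m) = -20*m
d(n, O) = 40 (d(n, O) = -20*(-2) = 40)
G(J, o) = -40 (G(J, o) = -1*40 = -40)
G(220, 149) - 1*39796 = -40 - 1*39796 = -40 - 39796 = -39836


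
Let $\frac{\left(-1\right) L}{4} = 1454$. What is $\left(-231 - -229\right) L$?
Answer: $11632$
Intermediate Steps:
$L = -5816$ ($L = \left(-4\right) 1454 = -5816$)
$\left(-231 - -229\right) L = \left(-231 - -229\right) \left(-5816\right) = \left(-231 + 229\right) \left(-5816\right) = \left(-2\right) \left(-5816\right) = 11632$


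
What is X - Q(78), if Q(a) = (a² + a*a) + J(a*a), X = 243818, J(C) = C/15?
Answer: 1156222/5 ≈ 2.3124e+5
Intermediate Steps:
J(C) = C/15 (J(C) = C*(1/15) = C/15)
Q(a) = 31*a²/15 (Q(a) = (a² + a*a) + (a*a)/15 = (a² + a²) + a²/15 = 2*a² + a²/15 = 31*a²/15)
X - Q(78) = 243818 - 31*78²/15 = 243818 - 31*6084/15 = 243818 - 1*62868/5 = 243818 - 62868/5 = 1156222/5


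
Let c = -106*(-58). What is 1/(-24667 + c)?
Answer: -1/18519 ≈ -5.3999e-5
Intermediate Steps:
c = 6148
1/(-24667 + c) = 1/(-24667 + 6148) = 1/(-18519) = -1/18519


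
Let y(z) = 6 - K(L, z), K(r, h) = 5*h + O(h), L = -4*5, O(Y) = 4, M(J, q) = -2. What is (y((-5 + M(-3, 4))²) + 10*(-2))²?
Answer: 69169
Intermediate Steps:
L = -20
K(r, h) = 4 + 5*h (K(r, h) = 5*h + 4 = 4 + 5*h)
y(z) = 2 - 5*z (y(z) = 6 - (4 + 5*z) = 6 + (-4 - 5*z) = 2 - 5*z)
(y((-5 + M(-3, 4))²) + 10*(-2))² = ((2 - 5*(-5 - 2)²) + 10*(-2))² = ((2 - 5*(-7)²) - 20)² = ((2 - 5*49) - 20)² = ((2 - 245) - 20)² = (-243 - 20)² = (-263)² = 69169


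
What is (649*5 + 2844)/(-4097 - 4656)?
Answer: -6089/8753 ≈ -0.69565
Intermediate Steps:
(649*5 + 2844)/(-4097 - 4656) = (3245 + 2844)/(-8753) = 6089*(-1/8753) = -6089/8753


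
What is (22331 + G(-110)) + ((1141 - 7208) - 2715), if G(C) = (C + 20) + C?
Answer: 13349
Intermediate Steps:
G(C) = 20 + 2*C (G(C) = (20 + C) + C = 20 + 2*C)
(22331 + G(-110)) + ((1141 - 7208) - 2715) = (22331 + (20 + 2*(-110))) + ((1141 - 7208) - 2715) = (22331 + (20 - 220)) + (-6067 - 2715) = (22331 - 200) - 8782 = 22131 - 8782 = 13349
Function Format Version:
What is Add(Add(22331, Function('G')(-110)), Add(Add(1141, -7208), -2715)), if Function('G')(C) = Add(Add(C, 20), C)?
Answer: 13349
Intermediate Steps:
Function('G')(C) = Add(20, Mul(2, C)) (Function('G')(C) = Add(Add(20, C), C) = Add(20, Mul(2, C)))
Add(Add(22331, Function('G')(-110)), Add(Add(1141, -7208), -2715)) = Add(Add(22331, Add(20, Mul(2, -110))), Add(Add(1141, -7208), -2715)) = Add(Add(22331, Add(20, -220)), Add(-6067, -2715)) = Add(Add(22331, -200), -8782) = Add(22131, -8782) = 13349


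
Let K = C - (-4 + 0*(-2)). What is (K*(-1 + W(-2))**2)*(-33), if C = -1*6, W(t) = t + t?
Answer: 1650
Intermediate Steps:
W(t) = 2*t
C = -6
K = -2 (K = -6 - (-4 + 0*(-2)) = -6 - (-4 + 0) = -6 - 1*(-4) = -6 + 4 = -2)
(K*(-1 + W(-2))**2)*(-33) = -2*(-1 + 2*(-2))**2*(-33) = -2*(-1 - 4)**2*(-33) = -2*(-5)**2*(-33) = -2*25*(-33) = -50*(-33) = 1650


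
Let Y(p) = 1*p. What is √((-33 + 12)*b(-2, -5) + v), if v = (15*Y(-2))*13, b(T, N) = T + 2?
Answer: I*√390 ≈ 19.748*I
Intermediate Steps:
b(T, N) = 2 + T
Y(p) = p
v = -390 (v = (15*(-2))*13 = -30*13 = -390)
√((-33 + 12)*b(-2, -5) + v) = √((-33 + 12)*(2 - 2) - 390) = √(-21*0 - 390) = √(0 - 390) = √(-390) = I*√390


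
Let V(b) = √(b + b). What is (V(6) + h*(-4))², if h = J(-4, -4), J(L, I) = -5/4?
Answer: 37 + 20*√3 ≈ 71.641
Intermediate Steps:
J(L, I) = -5/4 (J(L, I) = -5*¼ = -5/4)
h = -5/4 ≈ -1.2500
V(b) = √2*√b (V(b) = √(2*b) = √2*√b)
(V(6) + h*(-4))² = (√2*√6 - 5/4*(-4))² = (2*√3 + 5)² = (5 + 2*√3)²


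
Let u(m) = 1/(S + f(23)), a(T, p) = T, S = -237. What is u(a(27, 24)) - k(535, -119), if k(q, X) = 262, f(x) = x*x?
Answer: -76503/292 ≈ -262.00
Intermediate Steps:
f(x) = x**2
u(m) = 1/292 (u(m) = 1/(-237 + 23**2) = 1/(-237 + 529) = 1/292)
u(a(27, 24)) - k(535, -119) = 1/292 - 1*262 = 1/292 - 262 = -76503/292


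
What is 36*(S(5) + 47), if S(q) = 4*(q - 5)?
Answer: 1692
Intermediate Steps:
S(q) = -20 + 4*q (S(q) = 4*(-5 + q) = -20 + 4*q)
36*(S(5) + 47) = 36*((-20 + 4*5) + 47) = 36*((-20 + 20) + 47) = 36*(0 + 47) = 36*47 = 1692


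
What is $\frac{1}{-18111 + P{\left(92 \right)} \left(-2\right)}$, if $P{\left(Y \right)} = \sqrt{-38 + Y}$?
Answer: $- \frac{6037}{109336035} + \frac{2 \sqrt{6}}{109336035} \approx -5.517 \cdot 10^{-5}$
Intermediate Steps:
$\frac{1}{-18111 + P{\left(92 \right)} \left(-2\right)} = \frac{1}{-18111 + \sqrt{-38 + 92} \left(-2\right)} = \frac{1}{-18111 + \sqrt{54} \left(-2\right)} = \frac{1}{-18111 + 3 \sqrt{6} \left(-2\right)} = \frac{1}{-18111 - 6 \sqrt{6}}$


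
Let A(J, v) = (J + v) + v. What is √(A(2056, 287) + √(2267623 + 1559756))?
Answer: √(2630 + √3827379) ≈ 67.723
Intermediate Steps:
A(J, v) = J + 2*v
√(A(2056, 287) + √(2267623 + 1559756)) = √((2056 + 2*287) + √(2267623 + 1559756)) = √((2056 + 574) + √3827379) = √(2630 + √3827379)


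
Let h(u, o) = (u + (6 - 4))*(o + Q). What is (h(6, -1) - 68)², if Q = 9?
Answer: 16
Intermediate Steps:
h(u, o) = (2 + u)*(9 + o) (h(u, o) = (u + (6 - 4))*(o + 9) = (u + 2)*(9 + o) = (2 + u)*(9 + o))
(h(6, -1) - 68)² = ((18 + 2*(-1) + 9*6 - 1*6) - 68)² = ((18 - 2 + 54 - 6) - 68)² = (64 - 68)² = (-4)² = 16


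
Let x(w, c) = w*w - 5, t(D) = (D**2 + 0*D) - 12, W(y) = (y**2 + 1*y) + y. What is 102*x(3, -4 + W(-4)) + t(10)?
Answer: 496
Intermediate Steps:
W(y) = y**2 + 2*y (W(y) = (y**2 + y) + y = (y + y**2) + y = y**2 + 2*y)
t(D) = -12 + D**2 (t(D) = (D**2 + 0) - 12 = D**2 - 12 = -12 + D**2)
x(w, c) = -5 + w**2 (x(w, c) = w**2 - 5 = -5 + w**2)
102*x(3, -4 + W(-4)) + t(10) = 102*(-5 + 3**2) + (-12 + 10**2) = 102*(-5 + 9) + (-12 + 100) = 102*4 + 88 = 408 + 88 = 496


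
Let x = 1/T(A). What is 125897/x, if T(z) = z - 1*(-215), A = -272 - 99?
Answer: -19639932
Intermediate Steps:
A = -371
T(z) = 215 + z (T(z) = z + 215 = 215 + z)
x = -1/156 (x = 1/(215 - 371) = 1/(-156) = -1/156 ≈ -0.0064103)
125897/x = 125897/(-1/156) = 125897*(-156) = -19639932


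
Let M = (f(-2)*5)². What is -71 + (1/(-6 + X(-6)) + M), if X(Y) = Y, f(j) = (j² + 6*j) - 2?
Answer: 29147/12 ≈ 2428.9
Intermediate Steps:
f(j) = -2 + j² + 6*j
M = 2500 (M = ((-2 + (-2)² + 6*(-2))*5)² = ((-2 + 4 - 12)*5)² = (-10*5)² = (-50)² = 2500)
-71 + (1/(-6 + X(-6)) + M) = -71 + (1/(-6 - 6) + 2500) = -71 + (1/(-12) + 2500) = -71 + (-1/12 + 2500) = -71 + 29999/12 = 29147/12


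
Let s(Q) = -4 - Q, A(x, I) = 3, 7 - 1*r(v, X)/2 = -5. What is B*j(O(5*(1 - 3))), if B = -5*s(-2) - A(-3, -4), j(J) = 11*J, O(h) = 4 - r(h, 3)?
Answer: -1540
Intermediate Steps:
r(v, X) = 24 (r(v, X) = 14 - 2*(-5) = 14 + 10 = 24)
O(h) = -20 (O(h) = 4 - 1*24 = 4 - 24 = -20)
B = 7 (B = -5*(-4 - 1*(-2)) - 1*3 = -5*(-4 + 2) - 3 = -5*(-2) - 3 = 10 - 3 = 7)
B*j(O(5*(1 - 3))) = 7*(11*(-20)) = 7*(-220) = -1540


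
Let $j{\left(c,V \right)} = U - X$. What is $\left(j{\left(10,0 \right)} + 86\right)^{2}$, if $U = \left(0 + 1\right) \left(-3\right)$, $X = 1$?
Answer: $6724$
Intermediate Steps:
$U = -3$ ($U = 1 \left(-3\right) = -3$)
$j{\left(c,V \right)} = -4$ ($j{\left(c,V \right)} = -3 - 1 = -4$)
$\left(j{\left(10,0 \right)} + 86\right)^{2} = \left(-4 + 86\right)^{2} = 82^{2} = 6724$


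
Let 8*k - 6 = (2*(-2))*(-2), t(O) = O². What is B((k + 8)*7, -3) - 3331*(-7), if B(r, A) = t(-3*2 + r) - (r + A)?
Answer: 434029/16 ≈ 27127.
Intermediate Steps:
k = 7/4 (k = ¾ + ((2*(-2))*(-2))/8 = ¾ + (-4*(-2))/8 = ¾ + (⅛)*8 = ¾ + 1 = 7/4 ≈ 1.7500)
B(r, A) = (-6 + r)² - A - r (B(r, A) = (-3*2 + r)² - (r + A) = (-6 + r)² - (A + r) = (-6 + r)² + (-A - r) = (-6 + r)² - A - r)
B((k + 8)*7, -3) - 3331*(-7) = ((-6 + (7/4 + 8)*7)² - 1*(-3) - (7/4 + 8)*7) - 3331*(-7) = ((-6 + (39/4)*7)² + 3 - 39*7/4) - 1*(-23317) = ((-6 + 273/4)² + 3 - 1*273/4) + 23317 = ((249/4)² + 3 - 273/4) + 23317 = (62001/16 + 3 - 273/4) + 23317 = 60957/16 + 23317 = 434029/16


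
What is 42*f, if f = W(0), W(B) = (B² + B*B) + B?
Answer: 0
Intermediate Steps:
W(B) = B + 2*B² (W(B) = (B² + B²) + B = 2*B² + B = B + 2*B²)
f = 0 (f = 0*(1 + 2*0) = 0*(1 + 0) = 0*1 = 0)
42*f = 42*0 = 0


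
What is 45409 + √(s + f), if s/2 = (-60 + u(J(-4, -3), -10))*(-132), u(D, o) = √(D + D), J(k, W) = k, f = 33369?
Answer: 45409 + √(49209 - 528*I*√2) ≈ 45631.0 - 1.683*I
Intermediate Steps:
u(D, o) = √2*√D (u(D, o) = √(2*D) = √2*√D)
s = 15840 - 528*I*√2 (s = 2*((-60 + √2*√(-4))*(-132)) = 2*((-60 + √2*(2*I))*(-132)) = 2*((-60 + 2*I*√2)*(-132)) = 2*(7920 - 264*I*√2) = 15840 - 528*I*√2 ≈ 15840.0 - 746.71*I)
45409 + √(s + f) = 45409 + √((15840 - 528*I*√2) + 33369) = 45409 + √(49209 - 528*I*√2)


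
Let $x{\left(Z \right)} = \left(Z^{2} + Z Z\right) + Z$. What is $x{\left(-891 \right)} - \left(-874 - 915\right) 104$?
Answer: $1772927$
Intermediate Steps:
$x{\left(Z \right)} = Z + 2 Z^{2}$ ($x{\left(Z \right)} = \left(Z^{2} + Z^{2}\right) + Z = 2 Z^{2} + Z = Z + 2 Z^{2}$)
$x{\left(-891 \right)} - \left(-874 - 915\right) 104 = - 891 \left(1 + 2 \left(-891\right)\right) - \left(-874 - 915\right) 104 = - 891 \left(1 - 1782\right) - \left(-1789\right) 104 = \left(-891\right) \left(-1781\right) - -186056 = 1586871 + 186056 = 1772927$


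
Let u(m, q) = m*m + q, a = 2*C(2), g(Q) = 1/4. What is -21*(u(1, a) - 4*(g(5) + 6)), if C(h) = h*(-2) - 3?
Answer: 798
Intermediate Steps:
C(h) = -3 - 2*h (C(h) = -2*h - 3 = -3 - 2*h)
g(Q) = 1/4
a = -14 (a = 2*(-3 - 2*2) = 2*(-3 - 4) = 2*(-7) = -14)
u(m, q) = q + m**2 (u(m, q) = m**2 + q = q + m**2)
-21*(u(1, a) - 4*(g(5) + 6)) = -21*((-14 + 1**2) - 4*(1/4 + 6)) = -21*((-14 + 1) - 4*25/4) = -21*(-13 - 25) = -21*(-38) = 798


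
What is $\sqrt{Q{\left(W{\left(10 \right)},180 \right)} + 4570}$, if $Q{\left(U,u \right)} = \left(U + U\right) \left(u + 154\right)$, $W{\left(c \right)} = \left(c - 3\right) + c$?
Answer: $\sqrt{15926} \approx 126.2$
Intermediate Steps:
$W{\left(c \right)} = -3 + 2 c$ ($W{\left(c \right)} = \left(-3 + c\right) + c = -3 + 2 c$)
$Q{\left(U,u \right)} = 2 U \left(154 + u\right)$
$\sqrt{Q{\left(W{\left(10 \right)},180 \right)} + 4570} = \sqrt{2 \left(-3 + 2 \cdot 10\right) \left(154 + 180\right) + 4570} = \sqrt{2 \left(-3 + 20\right) 334 + 4570} = \sqrt{2 \cdot 17 \cdot 334 + 4570} = \sqrt{11356 + 4570} = \sqrt{15926}$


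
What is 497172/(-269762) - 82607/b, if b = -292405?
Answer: -61545674563/39439878805 ≈ -1.5605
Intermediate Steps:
497172/(-269762) - 82607/b = 497172/(-269762) - 82607/(-292405) = 497172*(-1/269762) - 82607*(-1/292405) = -248586/134881 + 82607/292405 = -61545674563/39439878805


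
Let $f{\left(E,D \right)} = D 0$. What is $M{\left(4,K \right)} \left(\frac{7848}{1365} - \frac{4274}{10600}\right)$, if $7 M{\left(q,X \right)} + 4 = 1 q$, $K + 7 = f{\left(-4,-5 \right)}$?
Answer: $0$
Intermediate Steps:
$f{\left(E,D \right)} = 0$
$K = -7$ ($K = -7 + 0 = -7$)
$M{\left(q,X \right)} = - \frac{4}{7} + \frac{q}{7}$ ($M{\left(q,X \right)} = - \frac{4}{7} + \frac{1 q}{7} = - \frac{4}{7} + \frac{q}{7}$)
$M{\left(4,K \right)} \left(\frac{7848}{1365} - \frac{4274}{10600}\right) = \left(- \frac{4}{7} + \frac{1}{7} \cdot 4\right) \left(\frac{7848}{1365} - \frac{4274}{10600}\right) = \left(- \frac{4}{7} + \frac{4}{7}\right) \left(7848 \cdot \frac{1}{1365} - \frac{2137}{5300}\right) = 0 \left(\frac{2616}{455} - \frac{2137}{5300}\right) = 0 \cdot \frac{2578493}{482300} = 0$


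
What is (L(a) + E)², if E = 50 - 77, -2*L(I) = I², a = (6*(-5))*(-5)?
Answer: 127170729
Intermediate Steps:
a = 150 (a = -30*(-5) = 150)
L(I) = -I²/2
E = -27
(L(a) + E)² = (-½*150² - 27)² = (-½*22500 - 27)² = (-11250 - 27)² = (-11277)² = 127170729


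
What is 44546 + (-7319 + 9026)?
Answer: 46253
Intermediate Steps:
44546 + (-7319 + 9026) = 44546 + 1707 = 46253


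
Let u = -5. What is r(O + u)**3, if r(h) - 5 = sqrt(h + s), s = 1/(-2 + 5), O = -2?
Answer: 25 + 410*I*sqrt(15)/9 ≈ 25.0 + 176.44*I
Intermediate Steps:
s = 1/3 ≈ 0.33333
r(h) = 5 + sqrt(1/3 + h) (r(h) = 5 + sqrt(h + 1/3) = 5 + sqrt(1/3 + h))
r(O + u)**3 = (5 + sqrt(3 + 9*(-2 - 5))/3)**3 = (5 + sqrt(3 + 9*(-7))/3)**3 = (5 + sqrt(3 - 63)/3)**3 = (5 + sqrt(-60)/3)**3 = (5 + (2*I*sqrt(15))/3)**3 = (5 + 2*I*sqrt(15)/3)**3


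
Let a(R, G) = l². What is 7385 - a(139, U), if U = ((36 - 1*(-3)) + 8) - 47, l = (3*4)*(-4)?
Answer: 5081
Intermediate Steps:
l = -48 (l = 12*(-4) = -48)
U = 0 (U = ((36 + 3) + 8) - 47 = (39 + 8) - 47 = 47 - 47 = 0)
a(R, G) = 2304 (a(R, G) = (-48)² = 2304)
7385 - a(139, U) = 7385 - 1*2304 = 7385 - 2304 = 5081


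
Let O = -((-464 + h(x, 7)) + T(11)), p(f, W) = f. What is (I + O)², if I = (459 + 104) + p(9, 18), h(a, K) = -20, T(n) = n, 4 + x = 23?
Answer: 1092025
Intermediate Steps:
x = 19 (x = -4 + 23 = 19)
O = 473 (O = -((-464 - 20) + 11) = -(-484 + 11) = -1*(-473) = 473)
I = 572 (I = (459 + 104) + 9 = 563 + 9 = 572)
(I + O)² = (572 + 473)² = 1045² = 1092025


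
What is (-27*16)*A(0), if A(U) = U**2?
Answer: 0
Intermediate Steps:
(-27*16)*A(0) = -27*16*0**2 = -432*0 = 0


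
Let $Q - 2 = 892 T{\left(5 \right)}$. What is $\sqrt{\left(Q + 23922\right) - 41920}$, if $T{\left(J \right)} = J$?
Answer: $12 i \sqrt{94} \approx 116.34 i$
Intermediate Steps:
$Q = 4462$ ($Q = 2 + 892 \cdot 5 = 2 + 4460 = 4462$)
$\sqrt{\left(Q + 23922\right) - 41920} = \sqrt{\left(4462 + 23922\right) - 41920} = \sqrt{28384 - 41920} = \sqrt{-13536} = 12 i \sqrt{94}$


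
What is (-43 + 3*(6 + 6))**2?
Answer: 49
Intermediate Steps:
(-43 + 3*(6 + 6))**2 = (-43 + 3*12)**2 = (-43 + 36)**2 = (-7)**2 = 49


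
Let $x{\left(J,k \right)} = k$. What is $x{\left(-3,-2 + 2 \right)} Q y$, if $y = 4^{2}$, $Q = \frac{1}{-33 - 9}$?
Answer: $0$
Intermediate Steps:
$Q = - \frac{1}{42}$ ($Q = \frac{1}{-42} = - \frac{1}{42} \approx -0.02381$)
$y = 16$
$x{\left(-3,-2 + 2 \right)} Q y = \left(-2 + 2\right) \left(- \frac{1}{42}\right) 16 = 0 \left(- \frac{1}{42}\right) 16 = 0 \cdot 16 = 0$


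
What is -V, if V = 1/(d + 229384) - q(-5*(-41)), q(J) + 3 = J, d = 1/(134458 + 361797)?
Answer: 22994256801787/113832956921 ≈ 202.00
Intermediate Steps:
d = 1/496255 ≈ 2.0151e-6
q(J) = -3 + J
V = -22994256801787/113832956921 (V = 1/(1/496255 + 229384) - (-3 - 5*(-41)) = 1/(113832956921/496255) - (-3 + 205) = 496255/113832956921 - 1*202 = 496255/113832956921 - 202 = -22994256801787/113832956921 ≈ -202.00)
-V = -1*(-22994256801787/113832956921) = 22994256801787/113832956921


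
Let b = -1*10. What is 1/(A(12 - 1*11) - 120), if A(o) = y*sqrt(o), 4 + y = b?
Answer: -1/134 ≈ -0.0074627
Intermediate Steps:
b = -10
y = -14 (y = -4 - 10 = -14)
A(o) = -14*sqrt(o)
1/(A(12 - 1*11) - 120) = 1/(-14*sqrt(12 - 1*11) - 120) = 1/(-14*sqrt(12 - 11) - 120) = 1/(-14*sqrt(1) - 120) = 1/(-14*1 - 120) = 1/(-14 - 120) = 1/(-134) = -1/134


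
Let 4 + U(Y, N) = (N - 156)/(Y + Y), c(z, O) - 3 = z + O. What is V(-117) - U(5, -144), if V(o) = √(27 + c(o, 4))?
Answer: 34 + I*√83 ≈ 34.0 + 9.1104*I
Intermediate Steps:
c(z, O) = 3 + O + z (c(z, O) = 3 + (z + O) = 3 + (O + z) = 3 + O + z)
V(o) = √(34 + o) (V(o) = √(27 + (3 + 4 + o)) = √(27 + (7 + o)) = √(34 + o))
U(Y, N) = -4 + (-156 + N)/(2*Y) (U(Y, N) = -4 + (N - 156)/(Y + Y) = -4 + (-156 + N)/((2*Y)) = -4 + (-156 + N)*(1/(2*Y)) = -4 + (-156 + N)/(2*Y))
V(-117) - U(5, -144) = √(34 - 117) - (-156 - 144 - 8*5)/(2*5) = √(-83) - (-156 - 144 - 40)/(2*5) = I*√83 - (-340)/(2*5) = I*√83 - 1*(-34) = I*√83 + 34 = 34 + I*√83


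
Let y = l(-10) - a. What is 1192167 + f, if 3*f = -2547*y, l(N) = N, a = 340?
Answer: 1489317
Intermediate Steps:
y = -350 (y = -10 - 1*340 = -10 - 340 = -350)
f = 297150 (f = (-2547*(-350))/3 = (⅓)*891450 = 297150)
1192167 + f = 1192167 + 297150 = 1489317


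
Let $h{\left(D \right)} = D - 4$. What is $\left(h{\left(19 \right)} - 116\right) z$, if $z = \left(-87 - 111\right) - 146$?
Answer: $34744$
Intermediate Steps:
$h{\left(D \right)} = -4 + D$
$z = -344$ ($z = -198 - 146 = -344$)
$\left(h{\left(19 \right)} - 116\right) z = \left(\left(-4 + 19\right) - 116\right) \left(-344\right) = \left(15 - 116\right) \left(-344\right) = \left(-101\right) \left(-344\right) = 34744$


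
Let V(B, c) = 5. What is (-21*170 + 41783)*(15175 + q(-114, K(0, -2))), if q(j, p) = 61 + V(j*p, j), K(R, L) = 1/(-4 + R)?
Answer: 582404333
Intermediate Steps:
q(j, p) = 66 (q(j, p) = 61 + 5 = 66)
(-21*170 + 41783)*(15175 + q(-114, K(0, -2))) = (-21*170 + 41783)*(15175 + 66) = (-3570 + 41783)*15241 = 38213*15241 = 582404333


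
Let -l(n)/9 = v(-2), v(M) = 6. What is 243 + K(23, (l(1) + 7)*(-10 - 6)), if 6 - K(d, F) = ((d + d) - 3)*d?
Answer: -740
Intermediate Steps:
l(n) = -54 (l(n) = -9*6 = -54)
K(d, F) = 6 - d*(-3 + 2*d) (K(d, F) = 6 - ((d + d) - 3)*d = 6 - (2*d - 3)*d = 6 - (-3 + 2*d)*d = 6 - d*(-3 + 2*d))
243 + K(23, (l(1) + 7)*(-10 - 6)) = 243 + (6 - 2*23² + 3*23) = 243 + (6 - 2*529 + 69) = 243 + (6 - 1058 + 69) = 243 - 983 = -740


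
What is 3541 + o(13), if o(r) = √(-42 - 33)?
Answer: 3541 + 5*I*√3 ≈ 3541.0 + 8.6602*I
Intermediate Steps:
o(r) = 5*I*√3 (o(r) = √(-75) = 5*I*√3)
3541 + o(13) = 3541 + 5*I*√3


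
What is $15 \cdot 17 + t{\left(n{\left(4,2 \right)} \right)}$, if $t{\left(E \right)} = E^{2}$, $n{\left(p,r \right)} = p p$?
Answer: $511$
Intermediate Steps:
$n{\left(p,r \right)} = p^{2}$
$15 \cdot 17 + t{\left(n{\left(4,2 \right)} \right)} = 15 \cdot 17 + \left(4^{2}\right)^{2} = 255 + 16^{2} = 255 + 256 = 511$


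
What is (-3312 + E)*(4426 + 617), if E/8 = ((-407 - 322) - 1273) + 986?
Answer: -57691920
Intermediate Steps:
E = -8128 (E = 8*(((-407 - 322) - 1273) + 986) = 8*((-729 - 1273) + 986) = 8*(-2002 + 986) = 8*(-1016) = -8128)
(-3312 + E)*(4426 + 617) = (-3312 - 8128)*(4426 + 617) = -11440*5043 = -57691920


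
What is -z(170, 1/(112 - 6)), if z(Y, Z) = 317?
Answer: -317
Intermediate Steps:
-z(170, 1/(112 - 6)) = -1*317 = -317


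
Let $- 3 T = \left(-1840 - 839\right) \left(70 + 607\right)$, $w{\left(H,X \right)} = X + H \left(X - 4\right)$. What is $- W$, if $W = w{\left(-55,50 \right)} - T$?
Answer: $607041$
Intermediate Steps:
$w{\left(H,X \right)} = X + H \left(-4 + X\right)$ ($w{\left(H,X \right)} = X + H \left(X - 4\right) = X + H \left(-4 + X\right)$)
$T = 604561$ ($T = - \frac{\left(-1840 - 839\right) \left(70 + 607\right)}{3} = - \frac{\left(-2679\right) 677}{3} = \left(- \frac{1}{3}\right) \left(-1813683\right) = 604561$)
$W = -607041$ ($W = \left(50 - -220 - 2750\right) - 604561 = \left(50 + 220 - 2750\right) - 604561 = -2480 - 604561 = -607041$)
$- W = \left(-1\right) \left(-607041\right) = 607041$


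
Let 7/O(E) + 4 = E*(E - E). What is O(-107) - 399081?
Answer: -1596331/4 ≈ -3.9908e+5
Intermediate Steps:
O(E) = -7/4 (O(E) = 7/(-4 + E*(E - E)) = 7/(-4 + E*0) = 7/(-4 + 0) = 7/(-4) = 7*(-¼) = -7/4)
O(-107) - 399081 = -7/4 - 399081 = -1596331/4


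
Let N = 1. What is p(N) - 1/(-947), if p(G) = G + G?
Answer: 1895/947 ≈ 2.0011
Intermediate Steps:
p(G) = 2*G
p(N) - 1/(-947) = 2*1 - 1/(-947) = 2 - 1*(-1/947) = 2 + 1/947 = 1895/947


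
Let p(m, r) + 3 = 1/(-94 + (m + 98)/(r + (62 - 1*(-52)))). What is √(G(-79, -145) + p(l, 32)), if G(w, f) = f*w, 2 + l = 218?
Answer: √57205262315/2235 ≈ 107.01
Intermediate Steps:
l = 216 (l = -2 + 218 = 216)
p(m, r) = -3 + 1/(-94 + (98 + m)/(114 + r)) (p(m, r) = -3 + 1/(-94 + (m + 98)/(r + (62 - 1*(-52)))) = -3 + 1/(-94 + (98 + m)/(r + (62 + 52))) = -3 + 1/(-94 + (98 + m)/(r + 114)) = -3 + 1/(-94 + (98 + m)/(114 + r)))
√(G(-79, -145) + p(l, 32)) = √(-145*(-79) + (-31968 - 283*32 + 3*216)/(10618 - 1*216 + 94*32)) = √(11455 + (-31968 - 9056 + 648)/(10618 - 216 + 3008)) = √(11455 - 40376/13410) = √(11455 + (1/13410)*(-40376)) = √(11455 - 20188/6705) = √(76785587/6705) = √57205262315/2235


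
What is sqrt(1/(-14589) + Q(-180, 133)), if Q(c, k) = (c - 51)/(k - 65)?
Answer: I*sqrt(92870589739)/165342 ≈ 1.8431*I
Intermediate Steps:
Q(c, k) = (-51 + c)/(-65 + k)
sqrt(1/(-14589) + Q(-180, 133)) = sqrt(1/(-14589) + (-51 - 180)/(-65 + 133)) = sqrt(-1/14589 - 231/68) = sqrt(-3370127/992052) = I*sqrt(92870589739)/165342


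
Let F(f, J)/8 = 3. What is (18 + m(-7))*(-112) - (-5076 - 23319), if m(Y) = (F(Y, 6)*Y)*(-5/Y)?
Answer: 39819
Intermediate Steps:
F(f, J) = 24 (F(f, J) = 8*3 = 24)
m(Y) = -120 (m(Y) = (24*Y)*(-5/Y) = -120)
(18 + m(-7))*(-112) - (-5076 - 23319) = (18 - 120)*(-112) - (-5076 - 23319) = -102*(-112) - 1*(-28395) = 11424 + 28395 = 39819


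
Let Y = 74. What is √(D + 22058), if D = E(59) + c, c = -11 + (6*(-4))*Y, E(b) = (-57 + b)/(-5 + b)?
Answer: √1641954/9 ≈ 142.38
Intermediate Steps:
E(b) = (-57 + b)/(-5 + b)
c = -1787 (c = -11 + (6*(-4))*74 = -11 - 24*74 = -11 - 1776 = -1787)
D = -48248/27 (D = (-57 + 59)/(-5 + 59) - 1787 = 2/54 - 1787 = (1/54)*2 - 1787 = 1/27 - 1787 = -48248/27 ≈ -1787.0)
√(D + 22058) = √(-48248/27 + 22058) = √(547318/27) = √1641954/9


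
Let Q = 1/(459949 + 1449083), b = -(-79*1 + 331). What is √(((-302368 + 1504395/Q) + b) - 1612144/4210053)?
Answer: 2*√12725949012185101858752387/4210053 ≈ 1.6947e+6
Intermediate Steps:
b = -252 (b = -(-79 + 331) = -1*252 = -252)
Q = 1/1909032 ≈ 5.2383e-7
√(((-302368 + 1504395/Q) + b) - 1612144/4210053) = √(((-302368 + 1504395/(1/1909032)) - 252) - 1612144/4210053) = √(((-302368 + 1504395*1909032) - 252) - 1612144*1/4210053) = √(((-302368 + 2871938195640) - 252) - 1612144/4210053) = √((2871937893272 - 252) - 1612144/4210053) = √(2871937893020 - 1612144/4210053) = √(12091010742320917916/4210053) = 2*√12725949012185101858752387/4210053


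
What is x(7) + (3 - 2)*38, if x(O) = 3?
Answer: 41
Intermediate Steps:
x(7) + (3 - 2)*38 = 3 + (3 - 2)*38 = 3 + 1*38 = 3 + 38 = 41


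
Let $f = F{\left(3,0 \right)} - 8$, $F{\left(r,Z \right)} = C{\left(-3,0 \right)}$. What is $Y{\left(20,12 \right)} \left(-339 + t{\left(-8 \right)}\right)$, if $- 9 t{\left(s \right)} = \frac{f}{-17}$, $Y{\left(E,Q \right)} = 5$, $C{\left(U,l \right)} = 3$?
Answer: $- \frac{259360}{153} \approx -1695.2$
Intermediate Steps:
$F{\left(r,Z \right)} = 3$
$f = -5$ ($f = 3 - 8 = -5$)
$t{\left(s \right)} = - \frac{5}{153}$ ($t{\left(s \right)} = - \frac{\left(-5\right) \frac{1}{-17}}{9} = - \frac{\left(-5\right) \left(- \frac{1}{17}\right)}{9} = \left(- \frac{1}{9}\right) \frac{5}{17} = - \frac{5}{153}$)
$Y{\left(20,12 \right)} \left(-339 + t{\left(-8 \right)}\right) = 5 \left(-339 - \frac{5}{153}\right) = 5 \left(- \frac{51872}{153}\right) = - \frac{259360}{153}$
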